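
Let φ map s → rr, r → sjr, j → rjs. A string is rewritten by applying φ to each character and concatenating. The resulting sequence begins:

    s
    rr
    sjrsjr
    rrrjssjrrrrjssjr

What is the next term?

Rewriting the 16 symbols of rrrjssjrrrrjssjr one by one yields sjr sjr sjr rjs rr rr rjs sjr sjr sjr sjr rjs rr rr rjs sjr; concatenated:

sjrsjrsjrrjsrrrrrjssjrsjrsjrsjrrjsrrrrrjssjr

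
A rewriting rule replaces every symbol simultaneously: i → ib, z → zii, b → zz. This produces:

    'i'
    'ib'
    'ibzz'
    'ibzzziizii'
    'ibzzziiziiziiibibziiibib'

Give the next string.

Rewriting the 24 symbols of ibzzziiziiziiibibziiibib one by one yields ib zz zii zii zii ib ib zii ib ib zii ib ib ib zz ib zz zii ib ib ib zz ib zz; concatenated:

ibzzziiziiziiibibziiibibziiibibibzzibzzziiibibibzzibzz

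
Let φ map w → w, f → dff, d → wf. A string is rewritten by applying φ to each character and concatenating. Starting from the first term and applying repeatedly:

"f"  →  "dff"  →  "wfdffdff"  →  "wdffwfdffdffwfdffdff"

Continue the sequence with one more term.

Rewriting the 20 symbols of wdffwfdffdffwfdffdff one by one yields w wf dff dff w dff wf dff dff wf dff dff w dff wf dff dff wf dff dff; concatenated:

wwfdffdffwdffwfdffdffwfdffdffwdffwfdffdffwfdffdff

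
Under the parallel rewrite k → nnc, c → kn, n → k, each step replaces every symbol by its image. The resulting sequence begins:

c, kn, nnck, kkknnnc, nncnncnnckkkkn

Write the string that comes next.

kkknkkknkkknnncnncnncnnck

Replace each of the 14 characters of nncnncnnckkkkn in place — k k kn k k kn k k kn nnc nnc nnc nnc k — and concatenate.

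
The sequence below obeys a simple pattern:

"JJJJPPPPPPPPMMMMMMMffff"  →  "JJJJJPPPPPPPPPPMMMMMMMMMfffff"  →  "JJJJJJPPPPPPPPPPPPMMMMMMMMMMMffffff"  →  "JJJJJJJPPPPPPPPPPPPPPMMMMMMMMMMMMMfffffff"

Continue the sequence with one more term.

Reading off run lengths: J runs 4, 5, 6, 7; P runs 8, 10, 12, 14; M runs 7, 9, 11, 13; f runs 4, 5, 6, 7 — each is linear in n, where the shown terms are n = 3, 4, 5, 6.
Setting n = 7 gives 8, 16, 15, 8 characters in each block.

JJJJJJJJPPPPPPPPPPPPPPPPMMMMMMMMMMMMMMMffffffff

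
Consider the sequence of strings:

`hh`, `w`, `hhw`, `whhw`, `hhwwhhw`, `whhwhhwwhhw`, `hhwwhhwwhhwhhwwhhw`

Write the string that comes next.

whhwhhwwhhwhhwwhhwwhhwhhwwhhw

From term 3 onward, concatenate the second-to-last term with the last: hh·w = hhw, w·hhw = whhw, …
So term 8 is whhwhhwwhhw·hhwwhhwwhhwhhwwhhw.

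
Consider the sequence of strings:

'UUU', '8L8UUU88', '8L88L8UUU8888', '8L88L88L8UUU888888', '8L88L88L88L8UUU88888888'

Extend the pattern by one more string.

8L88L88L88L88L8UUU8888888888

Every step adds 8L8 to the front and 88 to the end of the previous string.
So the next term is 8L8·8L88L88L88L8UUU88888888·88.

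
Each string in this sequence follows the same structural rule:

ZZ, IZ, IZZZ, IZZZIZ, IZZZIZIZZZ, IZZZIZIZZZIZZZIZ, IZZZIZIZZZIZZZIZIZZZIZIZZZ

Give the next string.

This is a Fibonacci-style word recurrence s(k) = s(k−1)·s(k−2): e.g. IZ·ZZ = IZZZ.
So term 8 is IZZZIZIZZZIZZZIZIZZZIZIZZZ·IZZZIZIZZZIZZZIZ.

IZZZIZIZZZIZZZIZIZZZIZIZZZIZZZIZIZZZIZZZIZ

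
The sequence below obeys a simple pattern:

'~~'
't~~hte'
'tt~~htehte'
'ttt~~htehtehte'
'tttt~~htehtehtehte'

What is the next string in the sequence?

ttttt~~htehtehtehtehte

Every step adds t to the front and hte to the end of the previous string.
So the next term is t·tttt~~htehtehtehte·hte.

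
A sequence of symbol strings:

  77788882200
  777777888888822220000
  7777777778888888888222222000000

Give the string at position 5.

Term n consists of 3n 7's, followed by 3n+1 8's, followed by 2n 2's, followed by 2n 0's (n = 1, 2, …).
At n = 5 the blocks have lengths 15, 16, 10, 10.

777777777777777888888888888888822222222220000000000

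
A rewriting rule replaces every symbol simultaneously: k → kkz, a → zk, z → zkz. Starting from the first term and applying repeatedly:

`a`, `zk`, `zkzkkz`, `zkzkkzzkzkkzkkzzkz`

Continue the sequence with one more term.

Replace each of the 18 characters of zkzkkzzkzkkzkkzzkz in place — zkz kkz zkz kkz kkz zkz zkz kkz zkz kkz kkz zkz kkz kkz zkz zkz kkz zkz — and concatenate.

zkzkkzzkzkkzkkzzkzzkzkkzzkzkkzkkzzkzkkzkkzzkzzkzkkzzkz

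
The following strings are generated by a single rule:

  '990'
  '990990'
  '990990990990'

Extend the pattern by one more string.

990990990990990990990990

s(k+1) = s(k)·s(k) — each term doubles the last.
So the next term is two copies of 990990990990.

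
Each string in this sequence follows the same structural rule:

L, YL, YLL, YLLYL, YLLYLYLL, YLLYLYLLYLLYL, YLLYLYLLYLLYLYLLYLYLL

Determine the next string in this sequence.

This is a Fibonacci-style word recurrence s(k) = s(k−1)·s(k−2): e.g. YL·L = YLL.
The next term joins YLLYLYLLYLLYLYLLYLYLL and YLLYLYLLYLLYL.

YLLYLYLLYLLYLYLLYLYLLYLLYLYLLYLLYL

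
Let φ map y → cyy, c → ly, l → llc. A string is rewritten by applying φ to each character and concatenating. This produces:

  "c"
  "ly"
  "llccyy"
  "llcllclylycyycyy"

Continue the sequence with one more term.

φ(llcllclylycyycyy) expands symbol-by-symbol to llc llc ly llc llc ly llc cyy llc cyy ly cyy cyy ly cyy cyy; joining the 16 pieces gives the next term.

llcllclyllcllclyllccyyllccyylycyycyylycyycyy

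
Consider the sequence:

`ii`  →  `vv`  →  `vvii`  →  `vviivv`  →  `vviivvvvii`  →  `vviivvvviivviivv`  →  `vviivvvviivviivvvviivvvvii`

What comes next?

From term 3 onward, concatenate the last term with the second-to-last: vv·ii = vvii, vvii·vv = vviivv, …
Continuing: vviivvvviivviivvvviivvvvii · vviivvvviivviivv gives term 8.

vviivvvviivviivvvviivvvviivviivvvviivviivv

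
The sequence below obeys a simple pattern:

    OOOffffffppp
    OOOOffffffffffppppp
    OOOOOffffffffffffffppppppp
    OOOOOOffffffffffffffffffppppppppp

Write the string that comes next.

OOOOOOOffffffffffffffffffffffppppppppppp

Term n consists of n+1 O's, followed by 4n-2 f's, followed by 2n-1 p's, where the shown terms are n = 2, 3, 4, 5.
At n = 6 the blocks have lengths 7, 22, 11.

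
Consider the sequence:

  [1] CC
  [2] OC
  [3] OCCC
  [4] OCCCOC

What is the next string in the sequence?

From term 3 onward, concatenate the last term with the second-to-last: OC·CC = OCCC, OCCC·OC = OCCCOC, …
So term 5 is OCCCOC·OCCC.

OCCCOCOCCC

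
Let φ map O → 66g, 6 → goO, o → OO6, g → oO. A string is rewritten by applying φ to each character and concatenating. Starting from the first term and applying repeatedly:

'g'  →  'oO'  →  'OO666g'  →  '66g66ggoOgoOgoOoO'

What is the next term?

goOgoOoOgoOgoOoOoOOO666goOOO666goOOO666gOO666g

Applying the rule to each of the 17 symbols of 66g66ggoOgoOgoOoO gives the pieces goO goO oO goO goO oO oO OO6 66g oO OO6 66g oO OO6 66g OO6 66g, which concatenate to the answer.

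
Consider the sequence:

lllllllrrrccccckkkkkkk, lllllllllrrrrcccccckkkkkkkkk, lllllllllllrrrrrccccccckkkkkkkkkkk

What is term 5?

lllllllllllllllrrrrrrrccccccccckkkkkkkkkkkkkkk

Term n consists of 2n+1 l's, followed by n r's, followed by n+2 c's, followed by 2n+1 k's, where the shown terms are n = 3, 4, 5.
At n = 7 the blocks have lengths 15, 7, 9, 15.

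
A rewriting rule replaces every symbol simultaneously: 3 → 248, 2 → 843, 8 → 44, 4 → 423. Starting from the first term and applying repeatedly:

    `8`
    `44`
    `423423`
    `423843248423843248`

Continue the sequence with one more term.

Replace each of the 18 characters of 423843248423843248 in place — 423 843 248 44 423 248 843 423 44 423 843 248 44 423 248 843 423 44 — and concatenate.

42384324844423248843423444238432484442324884342344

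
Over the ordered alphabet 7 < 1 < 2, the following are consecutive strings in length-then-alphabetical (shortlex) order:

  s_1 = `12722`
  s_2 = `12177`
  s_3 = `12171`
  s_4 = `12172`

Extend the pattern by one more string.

Treat 12172 as a base-3 numeral over the given alphabet and add one, carrying through any trailing 2's.

12117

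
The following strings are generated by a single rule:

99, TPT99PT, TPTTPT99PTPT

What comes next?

Every step adds TPT to the front and PT to the end of the previous string.
Applying this once more to TPTTPT99PTPT:

TPTTPTTPT99PTPTPT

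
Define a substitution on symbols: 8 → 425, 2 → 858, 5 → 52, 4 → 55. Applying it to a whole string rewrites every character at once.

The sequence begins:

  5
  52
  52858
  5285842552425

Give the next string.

52858425524255585852528585585852

φ(5285842552425) expands symbol-by-symbol to 52 858 425 52 425 55 858 52 52 858 55 858 52; joining the 13 pieces gives the next term.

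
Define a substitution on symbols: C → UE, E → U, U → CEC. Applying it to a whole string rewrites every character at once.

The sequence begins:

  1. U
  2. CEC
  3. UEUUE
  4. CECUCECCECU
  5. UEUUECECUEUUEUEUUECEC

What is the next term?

φ(UEUUECECUEUUEUEUUECEC) expands symbol-by-symbol to CEC U CEC CEC U UE U UE CEC U CEC CEC U CEC U CEC CEC U UE U UE; joining the 21 pieces gives the next term.

CECUCECCECUUEUUECECUCECCECUCECUCECCECUUEUUE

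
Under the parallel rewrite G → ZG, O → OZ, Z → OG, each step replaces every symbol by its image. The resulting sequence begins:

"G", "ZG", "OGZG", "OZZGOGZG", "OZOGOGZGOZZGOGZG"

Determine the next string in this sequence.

Applying the rule to each of the 16 symbols of OZOGOGZGOZZGOGZG gives the pieces OZ OG OZ ZG OZ ZG OG ZG OZ OG OG ZG OZ ZG OG ZG, which concatenate to the answer.

OZOGOZZGOZZGOGZGOZOGOGZGOZZGOGZG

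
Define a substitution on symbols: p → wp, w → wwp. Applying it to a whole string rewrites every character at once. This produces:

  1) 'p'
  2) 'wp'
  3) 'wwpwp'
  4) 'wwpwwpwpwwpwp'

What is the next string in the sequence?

wwpwwpwpwwpwwpwpwwpwpwwpwwpwpwwpwp

φ(wwpwwpwpwwpwp) expands symbol-by-symbol to wwp wwp wp wwp wwp wp wwp wp wwp wwp wp wwp wp; joining the 13 pieces gives the next term.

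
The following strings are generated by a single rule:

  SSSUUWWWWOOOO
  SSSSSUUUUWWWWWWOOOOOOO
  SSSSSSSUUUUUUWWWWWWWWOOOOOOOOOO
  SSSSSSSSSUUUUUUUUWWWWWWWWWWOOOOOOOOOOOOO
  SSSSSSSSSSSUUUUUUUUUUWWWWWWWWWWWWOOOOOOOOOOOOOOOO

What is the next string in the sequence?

SSSSSSSSSSSSSUUUUUUUUUUUUWWWWWWWWWWWWWWOOOOOOOOOOOOOOOOOOO

The n-th term is 2n+1 S's then 2n U's then 2n+2 W's then 3n+1 O's (n = 1, 2, …).
Setting n = 6 gives 13, 12, 14, 19 characters in each block.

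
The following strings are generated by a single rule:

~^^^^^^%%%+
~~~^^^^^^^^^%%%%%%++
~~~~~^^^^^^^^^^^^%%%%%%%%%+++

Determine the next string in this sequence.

Term n consists of 2n-1 ~'s, followed by 3n+3 ^'s, followed by 3n %'s, followed by n +'s (n = 1, 2, …).
At n = 4 the blocks have lengths 7, 15, 12, 4.

~~~~~~~^^^^^^^^^^^^^^^%%%%%%%%%%%%++++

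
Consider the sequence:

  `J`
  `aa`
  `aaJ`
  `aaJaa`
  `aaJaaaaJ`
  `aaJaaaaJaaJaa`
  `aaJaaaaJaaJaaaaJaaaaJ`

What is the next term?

Each term (from the third on) is the previous term followed by the one before it: term 3 = aa·J = aaJ.
Continuing: aaJaaaaJaaJaaaaJaaaaJ · aaJaaaaJaaJaa gives term 8.

aaJaaaaJaaJaaaaJaaaaJaaJaaaaJaaJaa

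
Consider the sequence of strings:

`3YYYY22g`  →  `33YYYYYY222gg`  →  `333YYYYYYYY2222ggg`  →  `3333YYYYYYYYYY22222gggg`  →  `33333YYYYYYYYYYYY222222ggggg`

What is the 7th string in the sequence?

The n-th term is n 3's then 2n+2 Y's then n+1 2's then n g's (n = 1, 2, …).
For term 7, n = 7, so the run lengths are 7, 16, 8, 7.

3333333YYYYYYYYYYYYYYYY22222222ggggggg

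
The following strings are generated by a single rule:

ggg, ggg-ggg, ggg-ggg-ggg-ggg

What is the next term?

Every step duplicates the string with '-' between the halves.
Doubling ggg-ggg-ggg-ggg with '-' between the halves:

ggg-ggg-ggg-ggg-ggg-ggg-ggg-ggg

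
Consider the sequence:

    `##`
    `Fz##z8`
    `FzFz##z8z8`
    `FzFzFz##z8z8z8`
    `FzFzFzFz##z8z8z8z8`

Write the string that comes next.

FzFzFzFzFz##z8z8z8z8z8

s(k+1) = Fz·s(k)·z8, so each term gains Fz as a prefix and z8 as a suffix.
So the next term is Fz·FzFzFzFz##z8z8z8z8·z8.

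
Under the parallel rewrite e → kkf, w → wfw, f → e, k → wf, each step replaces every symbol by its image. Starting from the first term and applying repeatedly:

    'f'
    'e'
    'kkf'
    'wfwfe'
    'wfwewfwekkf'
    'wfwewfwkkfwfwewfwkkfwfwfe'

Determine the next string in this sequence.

Applying the rule to each of the 25 symbols of wfwewfwkkfwfwewfwkkfwfwfe gives the pieces wfw e wfw kkf wfw e wfw wf wf e wfw e wfw kkf wfw e wfw wf wf e wfw e wfw e kkf, which concatenate to the answer.

wfwewfwkkfwfwewfwwfwfewfwewfwkkfwfwewfwwfwfewfwewfwekkf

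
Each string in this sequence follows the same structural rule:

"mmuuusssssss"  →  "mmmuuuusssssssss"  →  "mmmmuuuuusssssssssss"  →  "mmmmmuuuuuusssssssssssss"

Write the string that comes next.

mmmmmmuuuuuuusssssssssssssss

The n-th term is n-1 m's then n u's then 2n+1 s's, where the shown terms are n = 3, 4, 5, 6.
Setting n = 7 gives 6, 7, 15 characters in each block.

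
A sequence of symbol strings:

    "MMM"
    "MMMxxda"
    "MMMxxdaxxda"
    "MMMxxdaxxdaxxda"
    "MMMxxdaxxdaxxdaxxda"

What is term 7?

MMMxxdaxxdaxxdaxxdaxxdaxxda

Every step adds xxda to the end: s(k+1) = s(k)·xxda.
From MMMxxdaxxdaxxdaxxda, 2 further steps: MMMxxdaxxdaxxdaxxda → MMMxxdaxxdaxxdaxxdaxxda → (answer).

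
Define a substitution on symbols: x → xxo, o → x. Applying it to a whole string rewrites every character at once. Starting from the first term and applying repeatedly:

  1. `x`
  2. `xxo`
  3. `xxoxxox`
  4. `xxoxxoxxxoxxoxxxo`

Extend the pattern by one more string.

Applying the rule to each of the 17 symbols of xxoxxoxxxoxxoxxxo gives the pieces xxo xxo x xxo xxo x xxo xxo xxo x xxo xxo x xxo xxo xxo x, which concatenate to the answer.

xxoxxoxxxoxxoxxxoxxoxxoxxxoxxoxxxoxxoxxox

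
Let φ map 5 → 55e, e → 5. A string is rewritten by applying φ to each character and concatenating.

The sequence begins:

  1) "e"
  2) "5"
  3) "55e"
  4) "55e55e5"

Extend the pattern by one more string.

Apply φ to 55e55e5 symbol by symbol: 5→55e, 5→55e, e→5, 5→55e, 5→55e, e→5, 5→55e; joined: 55e 55e 5 55e 55e 5 55e.

55e55e555e55e555e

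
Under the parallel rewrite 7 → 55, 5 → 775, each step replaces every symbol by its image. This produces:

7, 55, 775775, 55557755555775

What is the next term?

Replace each of the 14 characters of 55557755555775 in place — 775 775 775 775 55 55 775 775 775 775 775 55 55 775 — and concatenate.

77577577577555557757757757757755555775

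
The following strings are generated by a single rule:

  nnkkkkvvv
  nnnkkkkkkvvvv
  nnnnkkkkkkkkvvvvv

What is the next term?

Term n consists of n n's, followed by 2n k's, followed by n+1 v's, where the shown terms are n = 2, 3, 4.
Setting n = 5 gives 5, 10, 6 characters in each block.

nnnnnkkkkkkkkkkvvvvvv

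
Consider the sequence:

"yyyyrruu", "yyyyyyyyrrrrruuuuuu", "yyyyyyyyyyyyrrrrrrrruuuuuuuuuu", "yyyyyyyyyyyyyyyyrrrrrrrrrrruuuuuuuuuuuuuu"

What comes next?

The n-th term is 4n y's then 3n-1 r's then 4n-2 u's (n = 1, 2, …).
Setting n = 5 gives 20, 14, 18 characters in each block.

yyyyyyyyyyyyyyyyyyyyrrrrrrrrrrrrrruuuuuuuuuuuuuuuuuu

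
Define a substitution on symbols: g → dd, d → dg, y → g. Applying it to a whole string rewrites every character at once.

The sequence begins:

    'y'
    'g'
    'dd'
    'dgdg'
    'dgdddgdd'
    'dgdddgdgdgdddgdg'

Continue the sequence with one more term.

dgdddgdgdgdddgdddgdddgdgdgdddgdd

φ(dgdddgdgdgdddgdg) expands symbol-by-symbol to dg dd dg dg dg dd dg dd dg dd dg dg dg dd dg dd; joining the 16 pieces gives the next term.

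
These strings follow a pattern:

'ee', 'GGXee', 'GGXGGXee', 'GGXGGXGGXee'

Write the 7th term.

GGXGGXGGXGGXGGXGGXee

Every step adds GGX at the front: s(k+1) = GGX·s(k).
From GGXGGXGGXee, 3 further steps: GGXGGXGGXee → GGXGGXGGXGGXee → GGXGGXGGXGGXGGXee → (answer).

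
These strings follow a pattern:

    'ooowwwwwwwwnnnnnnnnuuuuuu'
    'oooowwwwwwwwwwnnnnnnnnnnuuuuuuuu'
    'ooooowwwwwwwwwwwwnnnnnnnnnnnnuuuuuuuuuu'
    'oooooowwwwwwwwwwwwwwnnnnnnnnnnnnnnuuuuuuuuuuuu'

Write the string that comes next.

Reading off run lengths: o runs 3, 4, 5, 6; w runs 8, 10, 12, 14; n runs 8, 10, 12, 14; u runs 6, 8, 10, 12 — each is linear in n, where the shown terms are n = 3, 4, 5, 6.
At n = 7 the blocks have lengths 7, 16, 16, 14.

ooooooowwwwwwwwwwwwwwwwnnnnnnnnnnnnnnnnuuuuuuuuuuuuuu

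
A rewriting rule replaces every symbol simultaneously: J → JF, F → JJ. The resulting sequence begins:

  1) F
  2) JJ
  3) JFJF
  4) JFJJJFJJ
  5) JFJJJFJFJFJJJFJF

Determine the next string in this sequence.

JFJJJFJFJFJJJFJJJFJJJFJFJFJJJFJJ

φ(JFJJJFJFJFJJJFJF) expands symbol-by-symbol to JF JJ JF JF JF JJ JF JJ JF JJ JF JF JF JJ JF JJ; joining the 16 pieces gives the next term.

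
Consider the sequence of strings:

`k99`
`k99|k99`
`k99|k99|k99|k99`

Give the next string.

Every step duplicates the string with '|' between the halves.
So the next term is two copies of k99|k99|k99|k99 with '|' between the halves.

k99|k99|k99|k99|k99|k99|k99|k99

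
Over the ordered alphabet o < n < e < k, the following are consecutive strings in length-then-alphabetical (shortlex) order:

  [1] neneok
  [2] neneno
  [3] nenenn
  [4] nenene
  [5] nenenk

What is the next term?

The successor of nenenk increments the rightmost position that isn't already k and resets every position after it to o.

neneeo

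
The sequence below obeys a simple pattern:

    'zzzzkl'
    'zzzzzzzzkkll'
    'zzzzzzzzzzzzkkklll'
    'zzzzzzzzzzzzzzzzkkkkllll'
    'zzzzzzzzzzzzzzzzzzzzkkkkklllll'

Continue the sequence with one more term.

Each string has the form z^{4n} k^{n} l^{n} (n = 1, 2, …).
At n = 6 the blocks have lengths 24, 6, 6.

zzzzzzzzzzzzzzzzzzzzzzzzkkkkkkllllll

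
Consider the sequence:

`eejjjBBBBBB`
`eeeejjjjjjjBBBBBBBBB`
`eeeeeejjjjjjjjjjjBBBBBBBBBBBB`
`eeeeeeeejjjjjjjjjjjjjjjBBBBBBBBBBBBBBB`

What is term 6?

Term n consists of 2n e's, followed by 4n-1 j's, followed by 3n+3 B's (n = 1, 2, …).
At n = 6 the blocks have lengths 12, 23, 21.

eeeeeeeeeeeejjjjjjjjjjjjjjjjjjjjjjjBBBBBBBBBBBBBBBBBBBBB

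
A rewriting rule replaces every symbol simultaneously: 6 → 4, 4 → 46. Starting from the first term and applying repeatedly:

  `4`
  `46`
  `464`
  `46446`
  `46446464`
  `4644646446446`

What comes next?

464464644644646446464

Applying the rule to each of the 13 symbols of 4644646446446 gives the pieces 46 4 46 46 4 46 4 46 46 4 46 46 4, which concatenate to the answer.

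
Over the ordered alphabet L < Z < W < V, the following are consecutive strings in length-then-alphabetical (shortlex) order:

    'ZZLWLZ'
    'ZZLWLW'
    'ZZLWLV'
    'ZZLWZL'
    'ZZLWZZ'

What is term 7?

ZZLWZV

Stepping forward 2 times from ZZLWZZ: ZZLWZZ → ZZLWZW, then the target.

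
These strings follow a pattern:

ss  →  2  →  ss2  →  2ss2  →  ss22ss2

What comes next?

From term 3 onward, concatenate the second-to-last term with the last: ss·2 = ss2, 2·ss2 = 2ss2, …
The next term joins 2ss2 and ss22ss2.

2ss2ss22ss2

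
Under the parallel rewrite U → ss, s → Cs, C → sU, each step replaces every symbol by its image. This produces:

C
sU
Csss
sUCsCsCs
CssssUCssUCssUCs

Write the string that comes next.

Replace each of the 16 characters of CssssUCssUCssUCs in place — sU Cs Cs Cs Cs ss sU Cs Cs ss sU Cs Cs ss sU Cs — and concatenate.

sUCsCsCsCssssUCsCssssUCsCssssUCs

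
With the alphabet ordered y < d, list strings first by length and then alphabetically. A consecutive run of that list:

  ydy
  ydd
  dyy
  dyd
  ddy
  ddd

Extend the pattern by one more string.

ddd is the last string of length 3, so the next is the first of length 4: y repeated 4 times.

yyyy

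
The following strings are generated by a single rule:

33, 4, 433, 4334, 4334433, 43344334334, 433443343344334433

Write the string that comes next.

43344334334433443343344334334

Each term (from the third on) is the previous term followed by the one before it: term 3 = 4·33 = 433.
Continuing: 433443343344334433 · 43344334334 gives term 8.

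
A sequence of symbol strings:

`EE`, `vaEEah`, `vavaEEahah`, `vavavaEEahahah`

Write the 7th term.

s(k+1) = va·s(k)·ah, so each term gains va as a prefix and ah as a suffix.
From vavavaEEahahah, 3 further steps: vavavaEEahahah → vavavavaEEahahahah → vavavavavaEEahahahahah → (answer).

vavavavavavaEEahahahahahah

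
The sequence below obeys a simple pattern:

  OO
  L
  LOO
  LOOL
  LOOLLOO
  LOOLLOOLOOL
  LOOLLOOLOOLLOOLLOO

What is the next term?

This is a Fibonacci-style word recurrence s(k) = s(k−1)·s(k−2): e.g. L·OO = LOO.
So term 8 is LOOLLOOLOOLLOOLLOO·LOOLLOOLOOL.

LOOLLOOLOOLLOOLLOOLOOLLOOLOOL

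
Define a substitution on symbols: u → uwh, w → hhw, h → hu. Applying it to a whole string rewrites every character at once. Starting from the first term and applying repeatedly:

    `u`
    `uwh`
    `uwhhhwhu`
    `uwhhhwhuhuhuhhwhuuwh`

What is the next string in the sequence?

Rewriting the 20 symbols of uwhhhwhuhuhuhhwhuuwh one by one yields uwh hhw hu hu hu hhw hu uwh hu uwh hu uwh hu hu hhw hu uwh uwh hhw hu; concatenated:

uwhhhwhuhuhuhhwhuuwhhuuwhhuuwhhuhuhhwhuuwhuwhhhwhu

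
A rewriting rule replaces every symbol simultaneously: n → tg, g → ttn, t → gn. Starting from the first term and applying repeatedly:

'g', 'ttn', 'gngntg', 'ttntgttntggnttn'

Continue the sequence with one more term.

Replace each of the 15 characters of ttntgttntggnttn in place — gn gn tg gn ttn gn gn tg gn ttn ttn tg gn gn tg — and concatenate.

gngntggnttngngntggnttnttntggngntg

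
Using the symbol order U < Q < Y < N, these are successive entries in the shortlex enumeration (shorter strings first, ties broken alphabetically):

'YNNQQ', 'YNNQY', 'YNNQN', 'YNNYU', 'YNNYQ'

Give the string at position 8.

Advancing 3 positions from YNNYQ through YNNYQ → YNNYY → YNNYN reaches term 8.

YNNNU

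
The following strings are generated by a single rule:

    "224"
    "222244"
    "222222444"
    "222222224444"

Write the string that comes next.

Each string has the form 2^{2n} 4^{n} (n = 1, 2, …).
At n = 5 the blocks have lengths 10, 5.

222222222244444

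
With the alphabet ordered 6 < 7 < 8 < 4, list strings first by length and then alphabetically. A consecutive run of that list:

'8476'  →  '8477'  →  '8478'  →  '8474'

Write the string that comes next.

Treat 8474 as a base-4 numeral over the given alphabet and add one, carrying through any trailing 4's.

8486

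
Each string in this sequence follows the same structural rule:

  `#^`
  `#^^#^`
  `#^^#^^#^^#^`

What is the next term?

Each string is two copies of the previous one joined by '^'.
So the next term is two copies of #^^#^^#^^#^ with '^' between the halves.

#^^#^^#^^#^^#^^#^^#^^#^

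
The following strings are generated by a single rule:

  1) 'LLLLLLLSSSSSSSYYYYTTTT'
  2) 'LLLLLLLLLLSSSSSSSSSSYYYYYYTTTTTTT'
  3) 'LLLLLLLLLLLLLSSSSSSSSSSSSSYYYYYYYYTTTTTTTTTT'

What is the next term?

Term n consists of 3n+1 L's, followed by 3n+1 S's, followed by 2n Y's, followed by 3n-2 T's, where the shown terms are n = 2, 3, 4.
For the next term, n = 5, so the run lengths are 16, 16, 10, 13.

LLLLLLLLLLLLLLLLSSSSSSSSSSSSSSSSYYYYYYYYYYTTTTTTTTTTTTT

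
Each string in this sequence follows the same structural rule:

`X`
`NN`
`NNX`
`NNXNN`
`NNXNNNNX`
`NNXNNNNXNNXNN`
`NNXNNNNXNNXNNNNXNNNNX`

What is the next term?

NNXNNNNXNNXNNNNXNNNNXNNXNNNNXNNXNN

From term 3 onward, concatenate the last term with the second-to-last: NN·X = NNX, NNX·NN = NNXNN, …
The next term joins NNXNNNNXNNXNNNNXNNNNX and NNXNNNNXNNXNN.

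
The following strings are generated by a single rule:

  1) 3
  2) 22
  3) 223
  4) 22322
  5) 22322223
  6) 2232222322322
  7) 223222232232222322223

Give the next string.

This is a Fibonacci-style word recurrence s(k) = s(k−1)·s(k−2): e.g. 22·3 = 223.
Continuing: 223222232232222322223 · 2232222322322 gives term 8.

2232222322322223222232232222322322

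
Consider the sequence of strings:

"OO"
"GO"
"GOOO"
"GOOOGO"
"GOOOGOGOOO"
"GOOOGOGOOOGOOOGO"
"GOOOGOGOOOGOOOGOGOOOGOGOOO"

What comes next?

GOOOGOGOOOGOOOGOGOOOGOGOOOGOOOGOGOOOGOOOGO

This is a Fibonacci-style word recurrence s(k) = s(k−1)·s(k−2): e.g. GO·OO = GOOO.
The next term joins GOOOGOGOOOGOOOGOGOOOGOGOOO and GOOOGOGOOOGOOOGO.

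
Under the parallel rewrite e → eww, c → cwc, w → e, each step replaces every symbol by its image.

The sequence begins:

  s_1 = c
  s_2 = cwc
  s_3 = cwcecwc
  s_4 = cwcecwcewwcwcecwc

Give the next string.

Rewriting the 17 symbols of cwcecwcewwcwcecwc one by one yields cwc e cwc eww cwc e cwc eww e e cwc e cwc eww cwc e cwc; concatenated:

cwcecwcewwcwcecwcewweecwcecwcewwcwcecwc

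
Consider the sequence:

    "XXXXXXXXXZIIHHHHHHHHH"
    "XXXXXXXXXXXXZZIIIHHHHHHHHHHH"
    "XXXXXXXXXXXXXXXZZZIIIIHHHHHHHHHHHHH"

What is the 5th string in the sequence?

XXXXXXXXXXXXXXXXXXXXXZZZZZIIIIIIHHHHHHHHHHHHHHHHH

The n-th term is 3n X's then n-2 Z's then n-1 I's then 2n+3 H's, where the shown terms are n = 3, 4, 5.
For term 5, n = 7, so the run lengths are 21, 5, 6, 17.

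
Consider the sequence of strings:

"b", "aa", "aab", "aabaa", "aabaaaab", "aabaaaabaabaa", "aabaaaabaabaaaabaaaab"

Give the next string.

aabaaaabaabaaaabaaaabaabaaaabaabaa

From term 3 onward, concatenate the last term with the second-to-last: aa·b = aab, aab·aa = aabaa, …
Continuing: aabaaaabaabaaaabaaaab · aabaaaabaabaa gives term 8.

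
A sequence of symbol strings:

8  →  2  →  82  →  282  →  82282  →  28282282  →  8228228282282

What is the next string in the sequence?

282822828228228282282

This is a Fibonacci-style word recurrence s(k) = s(k−2)·s(k−1): e.g. 8·2 = 82.
The next term joins 28282282 and 8228228282282.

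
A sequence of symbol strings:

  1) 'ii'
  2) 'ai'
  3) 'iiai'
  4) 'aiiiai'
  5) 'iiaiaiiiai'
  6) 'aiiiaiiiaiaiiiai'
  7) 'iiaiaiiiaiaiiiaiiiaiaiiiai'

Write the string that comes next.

This is a Fibonacci-style word recurrence s(k) = s(k−2)·s(k−1): e.g. ii·ai = iiai.
The next term joins aiiiaiiiaiaiiiai and iiaiaiiiaiaiiiaiiiaiaiiiai.

aiiiaiiiaiaiiiaiiiaiaiiiaiaiiiaiiiaiaiiiai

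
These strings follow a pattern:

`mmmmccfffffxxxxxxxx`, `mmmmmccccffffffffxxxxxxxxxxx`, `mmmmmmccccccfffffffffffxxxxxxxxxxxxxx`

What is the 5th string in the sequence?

mmmmmmmmccccccccccfffffffffffffffffxxxxxxxxxxxxxxxxxxxx

Term n consists of n+2 m's, followed by 2n-2 c's, followed by 3n-1 f's, followed by 3n+2 x's, where the shown terms are n = 2, 3, 4.
Setting n = 6 gives 8, 10, 17, 20 characters in each block.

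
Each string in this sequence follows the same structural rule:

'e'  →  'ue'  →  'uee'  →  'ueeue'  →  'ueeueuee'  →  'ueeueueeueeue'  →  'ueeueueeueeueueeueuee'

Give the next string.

Each term (from the third on) is the previous term followed by the one before it: term 3 = ue·e = uee.
The next term joins ueeueueeueeueueeueuee and ueeueueeueeue.

ueeueueeueeueueeueueeueeueueeueeue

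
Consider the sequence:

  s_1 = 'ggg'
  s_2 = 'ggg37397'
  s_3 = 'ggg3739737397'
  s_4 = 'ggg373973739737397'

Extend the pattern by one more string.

Every step adds 37397 to the end: s(k+1) = s(k)·37397.
Applying this once more to ggg373973739737397:

ggg37397373973739737397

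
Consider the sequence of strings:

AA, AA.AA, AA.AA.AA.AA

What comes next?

Every step duplicates the string with '.' between the halves.
So the next term is two copies of AA.AA.AA.AA with '.' between the halves.

AA.AA.AA.AA.AA.AA.AA.AA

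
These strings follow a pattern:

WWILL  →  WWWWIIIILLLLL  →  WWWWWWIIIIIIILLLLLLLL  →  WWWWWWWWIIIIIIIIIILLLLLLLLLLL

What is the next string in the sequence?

Reading off run lengths: W runs 2, 4, 6, 8; I runs 1, 4, 7, 10; L runs 2, 5, 8, 11 — each is linear in n (n = 1, 2, …).
For the next term, n = 5, so the run lengths are 10, 13, 14.

WWWWWWWWWWIIIIIIIIIIIIILLLLLLLLLLLLLL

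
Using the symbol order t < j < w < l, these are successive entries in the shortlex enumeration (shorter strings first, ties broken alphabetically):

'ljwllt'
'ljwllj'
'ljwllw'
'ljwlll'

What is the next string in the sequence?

Find the rightmost character of ljwlll below l, bump it to the next letter, and reset everything to its right to t.

ljlttt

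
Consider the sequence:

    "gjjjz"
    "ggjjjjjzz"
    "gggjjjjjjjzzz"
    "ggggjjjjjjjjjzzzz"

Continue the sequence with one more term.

gggggjjjjjjjjjjjzzzzz

Term n consists of n-1 g's, followed by 2n-1 j's, followed by n-1 z's, where the shown terms are n = 2, 3, 4, 5.
For the next term, n = 6, so the run lengths are 5, 11, 5.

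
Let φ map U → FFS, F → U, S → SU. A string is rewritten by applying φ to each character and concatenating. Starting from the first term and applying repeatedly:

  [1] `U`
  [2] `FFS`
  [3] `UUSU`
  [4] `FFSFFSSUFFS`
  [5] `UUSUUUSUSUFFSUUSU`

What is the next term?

FFSFFSSUFFSFFSFFSSUFFSSUFFSUUSUFFSFFSSUFFS

Applying the rule to each of the 17 symbols of UUSUUUSUSUFFSUUSU gives the pieces FFS FFS SU FFS FFS FFS SU FFS SU FFS U U SU FFS FFS SU FFS, which concatenate to the answer.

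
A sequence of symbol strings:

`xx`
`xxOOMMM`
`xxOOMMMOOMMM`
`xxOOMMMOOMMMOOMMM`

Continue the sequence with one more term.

The strings grow by a fixed suffix OOMMM each time.
Applying this once more to xxOOMMMOOMMMOOMMM:

xxOOMMMOOMMMOOMMMOOMMM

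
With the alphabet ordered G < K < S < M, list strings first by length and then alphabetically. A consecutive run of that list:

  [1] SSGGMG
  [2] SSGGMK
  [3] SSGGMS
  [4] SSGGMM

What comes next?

SSGKGG

Find the rightmost character of SSGGMM below M, bump it to the next letter, and reset everything to its right to G.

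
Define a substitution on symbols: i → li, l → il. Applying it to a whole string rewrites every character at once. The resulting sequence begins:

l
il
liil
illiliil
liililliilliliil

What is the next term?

Rewriting the 16 symbols of liililliilliliil one by one yields il li li il li il il li li il il li il li li il; concatenated:

illiliilliililliliililliilliliil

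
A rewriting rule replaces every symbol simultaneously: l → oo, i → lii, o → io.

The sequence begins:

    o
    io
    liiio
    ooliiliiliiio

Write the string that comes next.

Applying the rule to each of the 13 symbols of ooliiliiliiio gives the pieces io io oo lii lii oo lii lii oo lii lii lii io, which concatenate to the answer.

ioioooliiliiooliiliiooliiliiliiio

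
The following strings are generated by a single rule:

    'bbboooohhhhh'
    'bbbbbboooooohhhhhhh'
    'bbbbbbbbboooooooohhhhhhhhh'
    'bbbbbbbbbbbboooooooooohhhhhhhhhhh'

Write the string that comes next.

Each string has the form b^{3n} o^{2n+2} h^{2n+3} (n = 1, 2, …).
Setting n = 5 gives 15, 12, 13 characters in each block.

bbbbbbbbbbbbbbboooooooooooohhhhhhhhhhhhh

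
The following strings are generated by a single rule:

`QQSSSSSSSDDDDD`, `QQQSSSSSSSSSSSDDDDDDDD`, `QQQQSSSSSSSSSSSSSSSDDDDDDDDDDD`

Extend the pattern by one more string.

QQQQQSSSSSSSSSSSSSSSSSSSDDDDDDDDDDDDDD

Each string has the form Q^{n} S^{4n-1} D^{3n-1}, where the shown terms are n = 2, 3, 4.
At n = 5 the blocks have lengths 5, 19, 14.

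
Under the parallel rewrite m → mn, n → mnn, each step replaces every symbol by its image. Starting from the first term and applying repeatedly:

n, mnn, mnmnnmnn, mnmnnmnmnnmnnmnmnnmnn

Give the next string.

φ(mnmnnmnmnnmnnmnmnnmnn) expands symbol-by-symbol to mn mnn mn mnn mnn mn mnn mn mnn mnn mn mnn mnn mn mnn mn mnn mnn mn mnn mnn; joining the 21 pieces gives the next term.

mnmnnmnmnnmnnmnmnnmnmnnmnnmnmnnmnnmnmnnmnmnnmnnmnmnnmnn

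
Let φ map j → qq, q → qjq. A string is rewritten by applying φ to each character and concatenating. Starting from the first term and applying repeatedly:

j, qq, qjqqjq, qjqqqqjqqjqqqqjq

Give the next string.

φ(qjqqqqjqqjqqqqjq) expands symbol-by-symbol to qjq qq qjq qjq qjq qjq qq qjq qjq qq qjq qjq qjq qjq qq qjq; joining the 16 pieces gives the next term.

qjqqqqjqqjqqjqqjqqqqjqqjqqqqjqqjqqjqqjqqqqjq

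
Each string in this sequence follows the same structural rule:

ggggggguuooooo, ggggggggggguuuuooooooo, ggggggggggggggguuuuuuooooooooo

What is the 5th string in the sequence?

ggggggggggggggggggggggguuuuuuuuuuooooooooooooo

Each string has the form g^{4n+3} u^{2n} o^{2n+3} (n = 1, 2, …).
At n = 5 the blocks have lengths 23, 10, 13.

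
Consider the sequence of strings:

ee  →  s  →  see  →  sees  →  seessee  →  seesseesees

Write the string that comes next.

seesseeseesseessee

Each term (from the third on) is the previous term followed by the one before it: term 3 = s·ee = see.
So term 7 is seesseesees·seessee.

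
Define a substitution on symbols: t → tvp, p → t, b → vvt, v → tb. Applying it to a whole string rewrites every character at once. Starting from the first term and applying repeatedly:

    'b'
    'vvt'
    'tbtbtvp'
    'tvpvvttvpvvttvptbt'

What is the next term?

Rewriting the 18 symbols of tvpvvttvpvvttvptbt one by one yields tvp tb t tb tb tvp tvp tb t tb tb tvp tvp tb t tvp vvt tvp; concatenated:

tvptbttbtbtvptvptbttbtbtvptvptbttvpvvttvp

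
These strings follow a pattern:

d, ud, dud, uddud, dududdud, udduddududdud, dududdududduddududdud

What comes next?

From term 3 onward, concatenate the second-to-last term with the last: d·ud = dud, ud·dud = uddud, …
The next term joins udduddududdud and dududdududduddududdud.

udduddududduddududdududduddududdud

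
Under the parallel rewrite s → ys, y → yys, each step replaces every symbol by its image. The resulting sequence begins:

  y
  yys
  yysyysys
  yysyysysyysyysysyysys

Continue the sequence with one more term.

Rewriting the 21 symbols of yysyysysyysyysysyysys one by one yields yys yys ys yys yys ys yys ys yys yys ys yys yys ys yys ys yys yys ys yys ys; concatenated:

yysyysysyysyysysyysysyysyysysyysyysysyysysyysyysysyysys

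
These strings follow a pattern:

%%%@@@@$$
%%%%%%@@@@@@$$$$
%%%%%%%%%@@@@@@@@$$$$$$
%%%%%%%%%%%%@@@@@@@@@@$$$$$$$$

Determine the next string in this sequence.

%%%%%%%%%%%%%%%@@@@@@@@@@@@$$$$$$$$$$

Term n consists of 3n %'s, followed by 2n+2 @'s, followed by 2n $'s (n = 1, 2, …).
For the next term, n = 5, so the run lengths are 15, 12, 10.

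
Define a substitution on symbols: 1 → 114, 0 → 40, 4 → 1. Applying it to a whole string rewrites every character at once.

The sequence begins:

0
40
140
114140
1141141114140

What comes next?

φ(1141141114140) expands symbol-by-symbol to 114 114 1 114 114 1 114 114 114 1 114 1 40; joining the 13 pieces gives the next term.

114114111411411141141141114140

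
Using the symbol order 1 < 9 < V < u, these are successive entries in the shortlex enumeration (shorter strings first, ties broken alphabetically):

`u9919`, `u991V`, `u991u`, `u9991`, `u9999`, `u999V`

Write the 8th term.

u99V1

Continuing the enumeration 2 steps past u999V: u999V → u999u → (answer).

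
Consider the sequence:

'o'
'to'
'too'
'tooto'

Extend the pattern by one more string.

toototoo

From term 3 onward, concatenate the last term with the second-to-last: to·o = too, too·to = tooto, …
The next term joins tooto and too.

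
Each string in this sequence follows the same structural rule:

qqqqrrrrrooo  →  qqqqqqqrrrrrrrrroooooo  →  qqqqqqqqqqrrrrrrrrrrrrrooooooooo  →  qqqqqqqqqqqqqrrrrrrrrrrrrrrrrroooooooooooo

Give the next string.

Term n consists of 3n+1 q's, followed by 4n+1 r's, followed by 3n o's (n = 1, 2, …).
At n = 5 the blocks have lengths 16, 21, 15.

qqqqqqqqqqqqqqqqrrrrrrrrrrrrrrrrrrrrrooooooooooooooo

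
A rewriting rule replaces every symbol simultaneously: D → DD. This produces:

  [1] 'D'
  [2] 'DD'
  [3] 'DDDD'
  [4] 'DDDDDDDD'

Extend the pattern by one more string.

DDDDDDDDDDDDDDDD

Rewriting each symbol of DDDDDDDD: D→DD, D→DD, D→DD, D→DD, D→DD, D→DD, D→DD, D→DD, which concatenates to DD DD DD DD DD DD DD DD.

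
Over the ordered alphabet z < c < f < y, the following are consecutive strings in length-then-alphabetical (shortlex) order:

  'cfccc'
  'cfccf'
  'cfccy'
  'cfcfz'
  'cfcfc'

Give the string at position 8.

Continuing the enumeration 3 steps past cfcfc: cfcfc → cfcff → cfcfy → (answer).

cfcyz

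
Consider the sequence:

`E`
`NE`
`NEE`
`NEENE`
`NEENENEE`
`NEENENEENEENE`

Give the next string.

NEENENEENEENENEENENEE

Each term (from the third on) is the previous term followed by the one before it: term 3 = NE·E = NEE.
The next term joins NEENENEENEENE and NEENENEE.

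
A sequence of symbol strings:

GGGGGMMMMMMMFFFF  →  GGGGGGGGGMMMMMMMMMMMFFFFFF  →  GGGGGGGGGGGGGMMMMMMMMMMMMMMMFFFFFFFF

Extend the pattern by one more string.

The n-th term is 4n+1 G's then 4n+3 M's then 2n+2 F's (n = 1, 2, …).
For the next term, n = 4, so the run lengths are 17, 19, 10.

GGGGGGGGGGGGGGGGGMMMMMMMMMMMMMMMMMMMFFFFFFFFFF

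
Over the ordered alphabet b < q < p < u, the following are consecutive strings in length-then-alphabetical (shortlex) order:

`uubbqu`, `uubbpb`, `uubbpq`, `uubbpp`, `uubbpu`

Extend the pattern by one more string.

uubbub

The successor of uubbpu increments the rightmost position that isn't already u and resets every position after it to b.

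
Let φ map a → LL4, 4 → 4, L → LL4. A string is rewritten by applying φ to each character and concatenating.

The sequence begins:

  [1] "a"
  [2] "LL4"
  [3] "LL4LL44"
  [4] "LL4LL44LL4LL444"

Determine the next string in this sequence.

φ(LL4LL44LL4LL444) expands symbol-by-symbol to LL4 LL4 4 LL4 LL4 4 4 LL4 LL4 4 LL4 LL4 4 4 4; joining the 15 pieces gives the next term.

LL4LL44LL4LL444LL4LL44LL4LL4444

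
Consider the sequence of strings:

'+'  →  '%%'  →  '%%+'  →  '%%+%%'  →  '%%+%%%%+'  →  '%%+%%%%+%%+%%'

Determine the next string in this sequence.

From term 3 onward, concatenate the last term with the second-to-last: %%·+ = %%+, %%+·%% = %%+%%, …
The next term joins %%+%%%%+%%+%% and %%+%%%%+.

%%+%%%%+%%+%%%%+%%%%+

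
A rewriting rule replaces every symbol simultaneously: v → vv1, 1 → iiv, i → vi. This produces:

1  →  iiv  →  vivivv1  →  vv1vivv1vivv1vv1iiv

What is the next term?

vv1vv1iivvv1vivv1vv1iivvv1vivv1vv1iivvv1vv1iivvivivv1

Applying the rule to each of the 19 symbols of vv1vivv1vivv1vv1iiv gives the pieces vv1 vv1 iiv vv1 vi vv1 vv1 iiv vv1 vi vv1 vv1 iiv vv1 vv1 iiv vi vi vv1, which concatenate to the answer.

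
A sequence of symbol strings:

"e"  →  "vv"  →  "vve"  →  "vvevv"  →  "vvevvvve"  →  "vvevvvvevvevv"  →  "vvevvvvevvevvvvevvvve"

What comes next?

This is a Fibonacci-style word recurrence s(k) = s(k−1)·s(k−2): e.g. vv·e = vve.
So term 8 is vvevvvvevvevvvvevvvve·vvevvvvevvevv.

vvevvvvevvevvvvevvvvevvevvvvevvevv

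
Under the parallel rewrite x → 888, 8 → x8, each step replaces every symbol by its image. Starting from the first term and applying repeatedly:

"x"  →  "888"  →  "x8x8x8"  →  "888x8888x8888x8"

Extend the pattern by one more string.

Replace each of the 15 characters of 888x8888x8888x8 in place — x8 x8 x8 888 x8 x8 x8 x8 888 x8 x8 x8 x8 888 x8 — and concatenate.

x8x8x8888x8x8x8x8888x8x8x8x8888x8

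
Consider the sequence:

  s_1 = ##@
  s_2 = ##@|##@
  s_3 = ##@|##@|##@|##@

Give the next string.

s(k+1) = s(k)·|·s(k) — each term doubles the last with '|' between the halves.
Doubling ##@|##@|##@|##@ with '|' between the halves:

##@|##@|##@|##@|##@|##@|##@|##@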